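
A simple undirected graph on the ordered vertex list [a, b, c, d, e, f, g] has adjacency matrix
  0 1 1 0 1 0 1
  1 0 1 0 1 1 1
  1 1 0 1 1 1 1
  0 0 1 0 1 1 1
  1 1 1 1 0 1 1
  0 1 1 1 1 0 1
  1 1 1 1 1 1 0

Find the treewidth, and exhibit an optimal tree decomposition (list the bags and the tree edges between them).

The largest bag has 5 vertices, giving width 4; this decomposition certifies tw(G) ≤ 4. For the lower bound, the 5 vertices {a, b, c, e, g} are pairwise adjacent, and any tree decomposition puts a clique entirely inside one bag — forcing width ≥ 4. The upper and lower bounds meet at 4, so that is the treewidth.

Treewidth 4.
One such decomposition:
Bags: B1 = {a, b, c, e, g}  B2 = {b, c, e, f, g}  B3 = {c, d, e, f, g}
Tree: B1–B2, B2–B3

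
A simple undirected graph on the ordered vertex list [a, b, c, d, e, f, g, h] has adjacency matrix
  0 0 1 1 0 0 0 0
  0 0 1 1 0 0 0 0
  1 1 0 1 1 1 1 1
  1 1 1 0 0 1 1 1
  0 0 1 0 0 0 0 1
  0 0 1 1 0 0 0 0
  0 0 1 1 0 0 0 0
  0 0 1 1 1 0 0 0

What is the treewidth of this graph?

A width-2 tree decomposition is:
Bags: B1 = {c, d, h}  B2 = {b, c, d}  B3 = {c, d, f}  B4 = {c, e, h}  B5 = {a, c, d}  B6 = {c, d, g}
Tree: B1–B2, B2–B3, B1–B4, B3–B5, B3–B6
Every bag has size at most 3, so the width is 3 − 1 = 2 and tw(G) ≤ 2. On the other hand G contains the 3-clique {c, d, f}. A clique must lie in a single bag of any decomposition, so no decomposition can have width below 2. Hence tw(G) = 2 exactly.

2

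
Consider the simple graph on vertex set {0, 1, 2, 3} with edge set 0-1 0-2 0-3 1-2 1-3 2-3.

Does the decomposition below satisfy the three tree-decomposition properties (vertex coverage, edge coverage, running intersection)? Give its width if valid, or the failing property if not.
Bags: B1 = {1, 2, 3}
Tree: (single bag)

A tree decomposition must satisfy three properties: every vertex lies in some bag; for every edge, both endpoints lie together in some bag; and for every vertex, the bags containing it form a connected subtree. Here vertex 0 appears in no bag, so the decomposition is invalid.

No — vertex 0 appears in no bag.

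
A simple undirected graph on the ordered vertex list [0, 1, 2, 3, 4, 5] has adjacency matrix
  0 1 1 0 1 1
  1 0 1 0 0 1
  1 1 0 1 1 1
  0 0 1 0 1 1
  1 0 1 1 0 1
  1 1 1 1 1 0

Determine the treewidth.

A width-3 tree decomposition is:
Bags: B1 = {0, 1, 2, 5}  B2 = {0, 2, 4, 5}  B3 = {2, 3, 4, 5}
Tree: B1–B2, B2–B3
Each bag holds 4 vertices, so the decomposition has width 3, which upper-bounds the treewidth. On the other hand G contains the 4-clique {0, 1, 2, 5}. A clique must lie in a single bag of any decomposition, so no decomposition can have width below 3. Combining the bounds, tw(G) = 3.

3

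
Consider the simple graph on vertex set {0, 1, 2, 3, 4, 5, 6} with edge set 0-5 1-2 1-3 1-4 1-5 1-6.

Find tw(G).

1

A width-1 tree decomposition is:
Bags: B1 = {0, 5}  B2 = {1, 5}  B3 = {1, 2}  B4 = {1, 3}  B5 = {1, 6}  B6 = {1, 4}
Tree: B1–B2, B2–B3, B3–B4, B3–B5, B4–B6
The largest bag has 2 vertices, giving width 1; this decomposition certifies tw(G) ≤ 1. G has an edge, so its treewidth is at least 1. Combining the bounds, tw(G) = 1.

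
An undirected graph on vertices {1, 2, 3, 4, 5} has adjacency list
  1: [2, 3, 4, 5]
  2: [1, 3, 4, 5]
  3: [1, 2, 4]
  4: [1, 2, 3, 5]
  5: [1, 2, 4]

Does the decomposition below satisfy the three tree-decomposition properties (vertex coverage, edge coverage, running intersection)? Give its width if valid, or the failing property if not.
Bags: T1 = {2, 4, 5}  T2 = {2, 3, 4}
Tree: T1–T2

No — vertex 1 appears in no bag.

A tree decomposition must satisfy three properties: every vertex lies in some bag; for every edge, both endpoints lie together in some bag; and for every vertex, the bags containing it form a connected subtree. Here vertex 1 appears in no bag, so the decomposition is invalid.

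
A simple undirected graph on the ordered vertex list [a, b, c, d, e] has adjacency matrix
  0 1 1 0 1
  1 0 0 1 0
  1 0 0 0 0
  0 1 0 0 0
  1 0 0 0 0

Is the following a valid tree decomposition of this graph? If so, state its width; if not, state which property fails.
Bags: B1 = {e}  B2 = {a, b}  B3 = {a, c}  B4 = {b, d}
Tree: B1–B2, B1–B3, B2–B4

No — edge (a,e) lies in no bag.

A tree decomposition must satisfy three properties: every vertex lies in some bag; for every edge, both endpoints lie together in some bag; and for every vertex, the bags containing it form a connected subtree. Here edge (a,e) lies in no bag, so the decomposition is invalid.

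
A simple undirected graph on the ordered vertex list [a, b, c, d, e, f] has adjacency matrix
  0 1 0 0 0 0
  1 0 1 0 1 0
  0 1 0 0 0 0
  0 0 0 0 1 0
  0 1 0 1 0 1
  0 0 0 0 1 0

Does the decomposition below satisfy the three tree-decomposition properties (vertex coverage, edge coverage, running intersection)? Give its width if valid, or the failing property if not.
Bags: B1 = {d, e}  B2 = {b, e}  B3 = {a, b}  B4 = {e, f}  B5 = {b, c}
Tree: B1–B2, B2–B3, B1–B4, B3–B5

Every vertex of G appears in some bag (union = {a, b, c, d, e, f}); every edge is covered by a bag; and for each vertex v the set of bags containing v is connected in the bag tree. The decomposition is therefore valid. The largest bag has 2 vertices, so the width is 1.

Yes; width 1.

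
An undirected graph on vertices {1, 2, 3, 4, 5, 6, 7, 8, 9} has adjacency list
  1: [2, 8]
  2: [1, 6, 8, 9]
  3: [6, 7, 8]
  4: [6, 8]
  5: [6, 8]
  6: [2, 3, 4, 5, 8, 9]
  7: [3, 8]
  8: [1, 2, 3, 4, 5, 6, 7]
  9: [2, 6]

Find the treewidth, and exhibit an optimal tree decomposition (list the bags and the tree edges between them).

Treewidth 2.
Bags: B1 = {4, 6, 8}  B2 = {2, 6, 8}  B3 = {3, 6, 8}  B4 = {5, 6, 8}  B5 = {1, 2, 8}  B6 = {3, 7, 8}  B7 = {2, 6, 9}
Tree: B1–B2, B1–B3, B2–B4, B2–B5, B3–B6, B2–B7

The largest bag has 3 vertices, giving width 2; this decomposition certifies tw(G) ≤ 2. Conversely, {1, 2, 8} is a clique of size 3, and the vertices of any clique must share a bag in every tree decomposition; so some bag has ≥ 3 vertices and tw(G) ≥ 2. Hence tw(G) = 2 exactly.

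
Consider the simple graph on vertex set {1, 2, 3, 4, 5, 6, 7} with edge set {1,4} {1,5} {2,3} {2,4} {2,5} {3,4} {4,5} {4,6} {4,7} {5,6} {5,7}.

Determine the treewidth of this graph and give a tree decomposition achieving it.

Treewidth 2.
Bags: B1 = {1, 4, 5}  B2 = {2, 4, 5}  B3 = {4, 5, 7}  B4 = {4, 5, 6}  B5 = {2, 3, 4}
Tree: B1–B2, B2–B3, B1–B4, B2–B5

Each bag holds 3 vertices, so the decomposition has width 2, which upper-bounds the treewidth. Conversely, {2, 3, 4} is a clique of size 3, and the vertices of any clique must share a bag in every tree decomposition; so some bag has ≥ 3 vertices and tw(G) ≥ 2. The upper and lower bounds meet at 2, so that is the treewidth.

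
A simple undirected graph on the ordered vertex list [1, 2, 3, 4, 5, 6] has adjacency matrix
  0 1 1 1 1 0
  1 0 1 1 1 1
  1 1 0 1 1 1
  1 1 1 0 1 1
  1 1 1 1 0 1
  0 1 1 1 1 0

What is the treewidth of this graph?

4

A width-4 tree decomposition is:
Bags: B1 = {2, 3, 4, 5, 6}  B2 = {1, 2, 3, 4, 5}
Tree: B1–B2
Every bag has size at most 5, so the width is 5 − 1 = 4 and tw(G) ≤ 4. For the lower bound, the 5 vertices {1, 2, 3, 4, 5} are pairwise adjacent, and any tree decomposition puts a clique entirely inside one bag — forcing width ≥ 4. Hence tw(G) = 4 exactly.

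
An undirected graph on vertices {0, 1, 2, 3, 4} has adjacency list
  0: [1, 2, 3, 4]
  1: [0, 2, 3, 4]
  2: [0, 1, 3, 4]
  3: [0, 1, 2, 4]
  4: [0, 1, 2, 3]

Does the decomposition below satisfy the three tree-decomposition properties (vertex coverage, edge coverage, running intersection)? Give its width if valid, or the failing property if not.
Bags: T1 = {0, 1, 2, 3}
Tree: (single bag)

A tree decomposition must satisfy three properties: every vertex lies in some bag; for every edge, both endpoints lie together in some bag; and for every vertex, the bags containing it form a connected subtree. Here vertex 4 appears in no bag, so the decomposition is invalid.

No — vertex 4 appears in no bag.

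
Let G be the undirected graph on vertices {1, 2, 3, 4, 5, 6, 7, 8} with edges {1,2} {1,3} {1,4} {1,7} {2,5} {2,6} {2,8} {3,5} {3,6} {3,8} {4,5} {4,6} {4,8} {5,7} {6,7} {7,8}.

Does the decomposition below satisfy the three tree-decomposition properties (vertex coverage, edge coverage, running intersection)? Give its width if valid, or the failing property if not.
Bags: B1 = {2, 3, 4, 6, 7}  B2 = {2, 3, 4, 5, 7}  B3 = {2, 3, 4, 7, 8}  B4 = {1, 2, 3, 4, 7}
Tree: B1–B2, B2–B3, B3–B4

Every vertex of G appears in some bag (union = {1, 2, 3, 4, 5, 6, 7, 8}); every edge is covered by a bag; and for each vertex v the set of bags containing v is connected in the bag tree. The decomposition is therefore valid. The largest bag has 5 vertices, so the width is 4.

Yes; width 4.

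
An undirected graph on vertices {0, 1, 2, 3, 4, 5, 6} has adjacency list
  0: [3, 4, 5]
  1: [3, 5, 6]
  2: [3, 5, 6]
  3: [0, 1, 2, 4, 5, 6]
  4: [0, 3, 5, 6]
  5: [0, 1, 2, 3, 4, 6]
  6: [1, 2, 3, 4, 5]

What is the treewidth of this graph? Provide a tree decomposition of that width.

Every bag has size at most 4, so the width is 4 − 1 = 3 and tw(G) ≤ 3. On the other hand G contains the 4-clique {0, 3, 4, 5}. A clique must lie in a single bag of any decomposition, so no decomposition can have width below 3. Therefore the treewidth is 3.

Treewidth 3.
One optimal decomposition is:
Bags: B1 = {0, 3, 4, 5}  B2 = {3, 4, 5, 6}  B3 = {2, 3, 5, 6}  B4 = {1, 3, 5, 6}
Tree: B1–B2, B2–B3, B2–B4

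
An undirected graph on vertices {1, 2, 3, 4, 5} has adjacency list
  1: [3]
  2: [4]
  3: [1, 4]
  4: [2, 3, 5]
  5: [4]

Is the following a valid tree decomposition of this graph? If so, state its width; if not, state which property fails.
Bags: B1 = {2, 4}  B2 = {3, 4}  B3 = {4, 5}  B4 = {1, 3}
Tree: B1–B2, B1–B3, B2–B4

Yes; width 1.

Every vertex of G appears in some bag (union = {1, 2, 3, 4, 5}); every edge is covered by a bag; and for each vertex v the set of bags containing v is connected in the bag tree. The decomposition is therefore valid. The largest bag has 2 vertices, so the width is 1.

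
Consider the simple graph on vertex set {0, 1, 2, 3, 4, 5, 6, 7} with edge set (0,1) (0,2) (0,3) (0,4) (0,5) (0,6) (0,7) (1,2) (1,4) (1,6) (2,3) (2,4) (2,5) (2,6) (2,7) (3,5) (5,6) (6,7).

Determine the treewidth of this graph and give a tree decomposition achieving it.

Treewidth 3.
Bags: B1 = {0, 1, 2, 4}  B2 = {0, 1, 2, 6}  B3 = {0, 2, 5, 6}  B4 = {0, 2, 3, 5}  B5 = {0, 2, 6, 7}
Tree: B1–B2, B2–B3, B3–B4, B2–B5

The largest bag has 4 vertices, giving width 3; this decomposition certifies tw(G) ≤ 3. For the lower bound, the 4 vertices {0, 2, 3, 5} are pairwise adjacent, and any tree decomposition puts a clique entirely inside one bag — forcing width ≥ 3. Therefore the treewidth is 3.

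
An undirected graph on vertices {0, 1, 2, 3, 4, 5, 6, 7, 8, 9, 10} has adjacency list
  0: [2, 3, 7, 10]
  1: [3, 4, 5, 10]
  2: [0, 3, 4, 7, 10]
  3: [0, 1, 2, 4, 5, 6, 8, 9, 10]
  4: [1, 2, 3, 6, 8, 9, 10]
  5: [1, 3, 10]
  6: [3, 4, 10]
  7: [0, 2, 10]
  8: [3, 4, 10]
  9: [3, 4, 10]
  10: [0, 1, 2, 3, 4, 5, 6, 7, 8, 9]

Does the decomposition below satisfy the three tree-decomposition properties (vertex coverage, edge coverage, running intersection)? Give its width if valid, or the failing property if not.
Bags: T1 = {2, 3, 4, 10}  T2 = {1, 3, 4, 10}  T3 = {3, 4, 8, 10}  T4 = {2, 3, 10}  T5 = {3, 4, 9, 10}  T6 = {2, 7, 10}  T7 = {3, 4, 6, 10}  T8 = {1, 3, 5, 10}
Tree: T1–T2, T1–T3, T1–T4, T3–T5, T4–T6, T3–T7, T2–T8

A tree decomposition must satisfy three properties: every vertex lies in some bag; for every edge, both endpoints lie together in some bag; and for every vertex, the bags containing it form a connected subtree. Here vertex 0 appears in no bag, so the decomposition is invalid.

No — vertex 0 appears in no bag.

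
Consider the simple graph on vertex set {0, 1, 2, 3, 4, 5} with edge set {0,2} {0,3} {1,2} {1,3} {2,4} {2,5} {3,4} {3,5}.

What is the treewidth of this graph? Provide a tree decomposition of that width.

Treewidth 2.
Bags: B1 = {1, 2, 3}  B2 = {2, 3, 4}  B3 = {0, 2, 3}  B4 = {2, 3, 5}
Tree: B1–B2, B2–B3, B3–B4

The largest bag has 3 vertices, giving width 2; this decomposition certifies tw(G) ≤ 2. For the lower bound, G contains the cycle 3–1–2–4–3, so G is not a forest; only forests have treewidth ≤ 1, hence tw(G) ≥ 2. Hence tw(G) = 2 exactly.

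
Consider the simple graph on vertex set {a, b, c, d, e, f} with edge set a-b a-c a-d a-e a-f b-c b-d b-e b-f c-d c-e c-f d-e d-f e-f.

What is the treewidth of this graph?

A width-5 tree decomposition is:
Bags: B1 = {a, b, c, d, e, f}
Tree: (single bag)
A single bag containing all 6 vertices is trivially a valid decomposition of width 5. On the other hand G contains the 6-clique {a, b, c, d, e, f}. A clique must lie in a single bag of any decomposition, so no decomposition can have width below 5. The upper and lower bounds meet at 5, so that is the treewidth.

5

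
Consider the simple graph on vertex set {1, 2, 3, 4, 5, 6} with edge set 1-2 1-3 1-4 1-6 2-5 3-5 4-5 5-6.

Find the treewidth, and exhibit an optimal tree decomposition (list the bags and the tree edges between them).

Every bag has size at most 3, so the width is 3 − 1 = 2 and tw(G) ≤ 2. Since 5–3–1–4–5 is a cycle in G, G is not acyclic. Forests are exactly the graphs of treewidth ≤ 1, so tw(G) ≥ 2. Hence tw(G) = 2 exactly.

Treewidth 2.
Bags: B1 = {1, 3, 5}  B2 = {1, 4, 5}  B3 = {1, 2, 5}  B4 = {1, 5, 6}
Tree: B1–B2, B2–B3, B3–B4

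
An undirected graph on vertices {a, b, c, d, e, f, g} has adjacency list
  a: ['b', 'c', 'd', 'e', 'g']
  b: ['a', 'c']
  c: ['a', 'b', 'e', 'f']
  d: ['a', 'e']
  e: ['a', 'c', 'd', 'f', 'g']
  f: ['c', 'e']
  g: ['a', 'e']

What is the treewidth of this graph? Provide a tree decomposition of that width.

Every bag has size at most 3, so the width is 3 − 1 = 2 and tw(G) ≤ 2. Conversely, {a, d, e} is a clique of size 3, and the vertices of any clique must share a bag in every tree decomposition; so some bag has ≥ 3 vertices and tw(G) ≥ 2. Hence tw(G) = 2 exactly.

Treewidth 2.
One optimal decomposition is:
Bags: B1 = {a, c, e}  B2 = {a, b, c}  B3 = {a, e, g}  B4 = {a, d, e}  B5 = {c, e, f}
Tree: B1–B2, B1–B3, B1–B4, B1–B5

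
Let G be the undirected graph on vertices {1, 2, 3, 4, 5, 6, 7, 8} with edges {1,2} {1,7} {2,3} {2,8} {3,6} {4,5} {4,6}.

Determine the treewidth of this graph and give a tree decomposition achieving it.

Treewidth 1.
Bags: B1 = {1, 2}  B2 = {2, 3}  B3 = {3, 6}  B4 = {4, 6}  B5 = {4, 5}  B6 = {2, 8}  B7 = {1, 7}
Tree: B1–B2, B2–B3, B3–B4, B4–B5, B2–B6, B1–B7

Each bag holds 2 vertices, so the decomposition has width 1, which upper-bounds the treewidth. Any graph with an edge has treewidth ≥ 1, and G has the edge 2–1. Combining the bounds, tw(G) = 1.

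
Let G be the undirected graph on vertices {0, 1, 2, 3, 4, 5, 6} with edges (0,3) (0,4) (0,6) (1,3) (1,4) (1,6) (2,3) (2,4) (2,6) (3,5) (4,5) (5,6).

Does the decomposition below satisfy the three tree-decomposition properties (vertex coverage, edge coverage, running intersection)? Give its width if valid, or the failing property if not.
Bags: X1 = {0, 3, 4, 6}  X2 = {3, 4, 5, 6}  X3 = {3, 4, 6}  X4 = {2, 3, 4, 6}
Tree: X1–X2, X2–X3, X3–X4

No — vertex 1 appears in no bag.

A tree decomposition must satisfy three properties: every vertex lies in some bag; for every edge, both endpoints lie together in some bag; and for every vertex, the bags containing it form a connected subtree. Here vertex 1 appears in no bag, so the decomposition is invalid.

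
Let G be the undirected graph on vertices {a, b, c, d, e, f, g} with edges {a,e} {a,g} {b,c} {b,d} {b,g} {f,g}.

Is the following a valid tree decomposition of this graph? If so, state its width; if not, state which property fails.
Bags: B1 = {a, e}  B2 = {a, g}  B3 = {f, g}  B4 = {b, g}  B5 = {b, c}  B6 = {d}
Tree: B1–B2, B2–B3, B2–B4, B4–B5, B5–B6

No — edge (b,d) lies in no bag.

A tree decomposition must satisfy three properties: every vertex lies in some bag; for every edge, both endpoints lie together in some bag; and for every vertex, the bags containing it form a connected subtree. Here edge (b,d) lies in no bag, so the decomposition is invalid.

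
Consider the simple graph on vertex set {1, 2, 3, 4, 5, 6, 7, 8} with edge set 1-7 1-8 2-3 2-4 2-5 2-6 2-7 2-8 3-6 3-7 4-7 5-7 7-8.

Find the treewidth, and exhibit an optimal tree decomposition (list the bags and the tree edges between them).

Every bag has size at most 3, so the width is 3 − 1 = 2 and tw(G) ≤ 2. On the other hand G contains the 3-clique {1, 7, 8}. A clique must lie in a single bag of any decomposition, so no decomposition can have width below 2. Combining the bounds, tw(G) = 2.

Treewidth 2.
One optimal decomposition is:
Bags: B1 = {2, 7, 8}  B2 = {2, 4, 7}  B3 = {2, 3, 7}  B4 = {2, 3, 6}  B5 = {1, 7, 8}  B6 = {2, 5, 7}
Tree: B1–B2, B1–B3, B3–B4, B1–B5, B3–B6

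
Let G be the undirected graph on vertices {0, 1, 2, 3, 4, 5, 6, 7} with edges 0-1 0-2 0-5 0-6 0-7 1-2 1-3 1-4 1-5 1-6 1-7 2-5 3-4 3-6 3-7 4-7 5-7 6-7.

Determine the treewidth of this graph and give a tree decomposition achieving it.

Treewidth 3.
Bags: B1 = {1, 3, 6, 7}  B2 = {0, 1, 6, 7}  B3 = {0, 1, 5, 7}  B4 = {1, 3, 4, 7}  B5 = {0, 1, 2, 5}
Tree: B1–B2, B2–B3, B1–B4, B3–B5

Every bag has size at most 4, so the width is 4 − 1 = 3 and tw(G) ≤ 3. For the lower bound, the 4 vertices {0, 1, 2, 5} are pairwise adjacent, and any tree decomposition puts a clique entirely inside one bag — forcing width ≥ 3. Combining the bounds, tw(G) = 3.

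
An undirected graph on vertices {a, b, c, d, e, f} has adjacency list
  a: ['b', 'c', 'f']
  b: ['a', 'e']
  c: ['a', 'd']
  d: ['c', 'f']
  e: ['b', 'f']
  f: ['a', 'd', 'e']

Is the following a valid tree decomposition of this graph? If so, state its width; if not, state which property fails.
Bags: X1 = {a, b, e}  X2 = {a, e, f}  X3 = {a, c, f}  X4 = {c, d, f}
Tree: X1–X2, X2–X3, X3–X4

Yes; width 2.

Every vertex of G appears in some bag (union = {a, b, c, d, e, f}); every edge is covered by a bag; and for each vertex v the set of bags containing v is connected in the bag tree. The decomposition is therefore valid. The largest bag has 3 vertices, so the width is 2.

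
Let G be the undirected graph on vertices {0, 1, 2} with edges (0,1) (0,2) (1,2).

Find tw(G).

2

A width-2 tree decomposition is:
Bags: B1 = {0, 1, 2}
Tree: (single bag)
A single bag containing all 3 vertices is trivially a valid decomposition of width 2. Conversely, {0, 1, 2} is a clique of size 3, and the vertices of any clique must share a bag in every tree decomposition; so some bag has ≥ 3 vertices and tw(G) ≥ 2. Therefore the treewidth is 2.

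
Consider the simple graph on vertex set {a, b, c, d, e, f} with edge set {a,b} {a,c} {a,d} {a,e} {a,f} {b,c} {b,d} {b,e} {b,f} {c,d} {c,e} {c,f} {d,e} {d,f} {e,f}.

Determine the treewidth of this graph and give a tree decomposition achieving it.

With just one bag of size 6, the width is 6 − 1 = 5, so tw(G) ≤ 5. Conversely, {a, b, c, d, e, f} is a clique of size 6, and the vertices of any clique must share a bag in every tree decomposition; so some bag has ≥ 6 vertices and tw(G) ≥ 5. Hence tw(G) = 5 exactly.

Treewidth 5.
One optimal decomposition is:
Bags: B1 = {a, b, c, d, e, f}
Tree: (single bag)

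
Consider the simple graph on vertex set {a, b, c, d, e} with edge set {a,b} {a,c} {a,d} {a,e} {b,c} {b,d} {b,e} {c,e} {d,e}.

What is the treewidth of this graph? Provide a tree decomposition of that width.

The largest bag has 4 vertices, giving width 3; this decomposition certifies tw(G) ≤ 3. Conversely, {a, b, d, e} is a clique of size 4, and the vertices of any clique must share a bag in every tree decomposition; so some bag has ≥ 4 vertices and tw(G) ≥ 3. The upper and lower bounds meet at 3, so that is the treewidth.

Treewidth 3.
Bags: B1 = {a, b, c, e}  B2 = {a, b, d, e}
Tree: B1–B2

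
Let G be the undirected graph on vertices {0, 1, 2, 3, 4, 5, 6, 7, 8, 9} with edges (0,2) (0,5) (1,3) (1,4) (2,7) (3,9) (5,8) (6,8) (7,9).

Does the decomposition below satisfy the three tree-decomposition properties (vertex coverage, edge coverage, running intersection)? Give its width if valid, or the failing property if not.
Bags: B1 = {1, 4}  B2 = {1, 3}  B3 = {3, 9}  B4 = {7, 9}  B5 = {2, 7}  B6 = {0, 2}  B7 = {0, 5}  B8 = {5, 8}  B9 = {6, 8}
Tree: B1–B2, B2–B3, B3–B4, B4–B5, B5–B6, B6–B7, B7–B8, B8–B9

Vertex coverage: the bags together contain {0, 1, 2, 3, 4, 5, 6, 7, 8, 9}, the full vertex set. Edge coverage: each edge of G has both endpoints in at least one bag. Running intersection: for every vertex, the bags containing it form a connected subtree. All three properties hold, so this is a valid tree decomposition of width max|bag| − 1 = 1, and hence tw(G) ≤ 1.

Yes; width 1.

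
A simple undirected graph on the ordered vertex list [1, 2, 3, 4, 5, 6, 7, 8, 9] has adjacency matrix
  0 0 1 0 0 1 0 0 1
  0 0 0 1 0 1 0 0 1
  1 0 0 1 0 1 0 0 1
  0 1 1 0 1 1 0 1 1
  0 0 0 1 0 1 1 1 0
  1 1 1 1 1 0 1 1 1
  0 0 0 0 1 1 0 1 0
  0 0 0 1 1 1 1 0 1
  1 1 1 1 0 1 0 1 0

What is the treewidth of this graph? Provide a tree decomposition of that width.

Each bag holds 4 vertices, so the decomposition has width 3, which upper-bounds the treewidth. On the other hand G contains the 4-clique {1, 3, 6, 9}. A clique must lie in a single bag of any decomposition, so no decomposition can have width below 3. Therefore the treewidth is 3.

Treewidth 3.
Bags: B1 = {4, 6, 8, 9}  B2 = {4, 5, 6, 8}  B3 = {5, 6, 7, 8}  B4 = {2, 4, 6, 9}  B5 = {3, 4, 6, 9}  B6 = {1, 3, 6, 9}
Tree: B1–B2, B2–B3, B1–B4, B4–B5, B5–B6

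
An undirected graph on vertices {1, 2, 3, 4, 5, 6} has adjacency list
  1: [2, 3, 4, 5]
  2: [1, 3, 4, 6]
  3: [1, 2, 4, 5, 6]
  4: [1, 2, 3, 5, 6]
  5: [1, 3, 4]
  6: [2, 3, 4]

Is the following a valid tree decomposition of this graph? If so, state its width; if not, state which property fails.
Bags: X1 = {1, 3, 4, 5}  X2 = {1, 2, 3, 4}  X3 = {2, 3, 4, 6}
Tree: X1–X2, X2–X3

Vertex coverage: the bags together contain {1, 2, 3, 4, 5, 6}, the full vertex set. Edge coverage: each edge of G has both endpoints in at least one bag. Running intersection: for every vertex, the bags containing it form a connected subtree. All three properties hold, so this is a valid tree decomposition of width max|bag| − 1 = 3, and hence tw(G) ≤ 3.

Yes; width 3.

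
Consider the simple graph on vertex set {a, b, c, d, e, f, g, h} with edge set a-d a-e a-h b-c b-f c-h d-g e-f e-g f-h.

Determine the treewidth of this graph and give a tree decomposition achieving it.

The largest bag has 3 vertices, giving width 2; this decomposition certifies tw(G) ≤ 2. Since d–g–e–a–d is a cycle in G, G is not acyclic. Forests are exactly the graphs of treewidth ≤ 1, so tw(G) ≥ 2. Combining the bounds, tw(G) = 2.

Treewidth 2.
Bags: B1 = {a, d, g}  B2 = {a, e, g}  B3 = {a, e, h}  B4 = {e, f, h}  B5 = {c, f, h}  B6 = {b, c, f}
Tree: B1–B2, B2–B3, B3–B4, B4–B5, B5–B6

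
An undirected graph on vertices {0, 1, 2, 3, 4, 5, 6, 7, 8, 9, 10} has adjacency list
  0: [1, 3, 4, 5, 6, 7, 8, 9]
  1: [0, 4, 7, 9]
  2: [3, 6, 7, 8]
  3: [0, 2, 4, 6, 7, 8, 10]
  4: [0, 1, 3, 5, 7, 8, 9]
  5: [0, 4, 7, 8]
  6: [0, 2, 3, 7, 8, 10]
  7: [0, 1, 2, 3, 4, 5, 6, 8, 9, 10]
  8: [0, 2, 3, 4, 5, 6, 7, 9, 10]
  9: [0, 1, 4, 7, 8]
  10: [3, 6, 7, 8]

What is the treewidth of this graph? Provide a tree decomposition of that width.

Each bag holds 5 vertices, so the decomposition has width 4, which upper-bounds the treewidth. Conversely, {0, 4, 7, 8, 9} is a clique of size 5, and the vertices of any clique must share a bag in every tree decomposition; so some bag has ≥ 5 vertices and tw(G) ≥ 4. Hence tw(G) = 4 exactly.

Treewidth 4.
One optimal decomposition is:
Bags: B1 = {0, 3, 6, 7, 8}  B2 = {0, 3, 4, 7, 8}  B3 = {0, 4, 5, 7, 8}  B4 = {2, 3, 6, 7, 8}  B5 = {0, 4, 7, 8, 9}  B6 = {0, 1, 4, 7, 9}  B7 = {3, 6, 7, 8, 10}
Tree: B1–B2, B2–B3, B1–B4, B2–B5, B5–B6, B1–B7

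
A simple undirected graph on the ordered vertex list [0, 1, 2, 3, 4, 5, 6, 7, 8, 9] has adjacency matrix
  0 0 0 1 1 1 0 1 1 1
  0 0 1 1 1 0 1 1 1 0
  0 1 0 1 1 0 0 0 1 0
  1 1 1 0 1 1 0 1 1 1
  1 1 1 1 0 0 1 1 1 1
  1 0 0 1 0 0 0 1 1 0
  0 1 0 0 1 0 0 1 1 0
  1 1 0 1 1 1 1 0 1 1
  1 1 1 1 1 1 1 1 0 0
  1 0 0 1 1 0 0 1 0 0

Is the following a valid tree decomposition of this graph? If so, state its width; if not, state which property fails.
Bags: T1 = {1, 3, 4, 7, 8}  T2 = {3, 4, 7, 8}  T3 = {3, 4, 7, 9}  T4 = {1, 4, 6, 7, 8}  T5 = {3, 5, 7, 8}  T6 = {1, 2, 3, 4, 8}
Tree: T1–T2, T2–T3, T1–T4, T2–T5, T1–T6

No — vertex 0 appears in no bag.

A tree decomposition must satisfy three properties: every vertex lies in some bag; for every edge, both endpoints lie together in some bag; and for every vertex, the bags containing it form a connected subtree. Here vertex 0 appears in no bag, so the decomposition is invalid.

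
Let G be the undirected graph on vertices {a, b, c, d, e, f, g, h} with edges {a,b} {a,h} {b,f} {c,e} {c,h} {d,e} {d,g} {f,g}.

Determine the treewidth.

A width-2 tree decomposition is:
Bags: B1 = {a, b, h}  B2 = {b, c, h}  B3 = {b, c, e}  B4 = {b, d, e}  B5 = {b, d, g}  B6 = {b, f, g}
Tree: B1–B2, B2–B3, B3–B4, B4–B5, B5–B6
Each bag holds 3 vertices, so the decomposition has width 2, which upper-bounds the treewidth. Since b–a–h–c–e–d–g–f–b is a cycle in G, G is not acyclic. Forests are exactly the graphs of treewidth ≤ 1, so tw(G) ≥ 2. The upper and lower bounds meet at 2, so that is the treewidth.

2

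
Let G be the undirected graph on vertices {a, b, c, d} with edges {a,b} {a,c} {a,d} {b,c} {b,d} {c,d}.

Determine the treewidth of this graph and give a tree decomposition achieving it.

Treewidth 3.
Bags: B1 = {a, b, c, d}
Tree: (single bag)

With just one bag of size 4, the width is 4 − 1 = 3, so tw(G) ≤ 3. For the lower bound, the 4 vertices {a, b, c, d} are pairwise adjacent, and any tree decomposition puts a clique entirely inside one bag — forcing width ≥ 3. The upper and lower bounds meet at 3, so that is the treewidth.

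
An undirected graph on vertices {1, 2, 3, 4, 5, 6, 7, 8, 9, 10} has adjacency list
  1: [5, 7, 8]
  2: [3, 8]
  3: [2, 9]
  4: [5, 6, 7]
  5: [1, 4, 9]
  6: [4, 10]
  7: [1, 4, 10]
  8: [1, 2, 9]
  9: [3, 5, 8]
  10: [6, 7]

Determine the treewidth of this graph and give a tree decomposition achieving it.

Each bag holds 3 vertices, so the decomposition has width 2, which upper-bounds the treewidth. Since 3–2–8–9–3 is a cycle in G, G is not acyclic. Forests are exactly the graphs of treewidth ≤ 1, so tw(G) ≥ 2. The upper and lower bounds meet at 2, so that is the treewidth.

Treewidth 2.
One optimal decomposition is:
Bags: B1 = {2, 3, 9}  B2 = {2, 8, 9}  B3 = {5, 8, 9}  B4 = {1, 5, 8}  B5 = {1, 4, 5}  B6 = {1, 4, 7}  B7 = {4, 6, 7}  B8 = {6, 7, 10}
Tree: B1–B2, B2–B3, B3–B4, B4–B5, B5–B6, B6–B7, B7–B8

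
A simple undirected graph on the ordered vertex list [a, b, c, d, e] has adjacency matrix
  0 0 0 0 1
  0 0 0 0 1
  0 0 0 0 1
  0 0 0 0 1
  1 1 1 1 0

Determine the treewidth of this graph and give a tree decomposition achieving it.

Every bag has size at most 2, so the width is 2 − 1 = 1 and tw(G) ≤ 1. Any graph with an edge has treewidth ≥ 1, and G has the edge e–a. Hence tw(G) = 1 exactly.

Treewidth 1.
One optimal decomposition is:
Bags: B1 = {a, e}  B2 = {d, e}  B3 = {b, e}  B4 = {c, e}
Tree: B1–B2, B2–B3, B2–B4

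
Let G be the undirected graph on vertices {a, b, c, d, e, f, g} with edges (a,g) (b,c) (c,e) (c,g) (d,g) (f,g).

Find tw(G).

1

A width-1 tree decomposition is:
Bags: B1 = {c, e}  B2 = {c, g}  B3 = {f, g}  B4 = {a, g}  B5 = {b, c}  B6 = {d, g}
Tree: B1–B2, B2–B3, B2–B4, B2–B5, B2–B6
The largest bag has 2 vertices, giving width 1; this decomposition certifies tw(G) ≤ 1. Since G has at least one edge (e.g. c–e), it is not an edgeless graph, so tw(G) ≥ 1. The upper and lower bounds meet at 1, so that is the treewidth.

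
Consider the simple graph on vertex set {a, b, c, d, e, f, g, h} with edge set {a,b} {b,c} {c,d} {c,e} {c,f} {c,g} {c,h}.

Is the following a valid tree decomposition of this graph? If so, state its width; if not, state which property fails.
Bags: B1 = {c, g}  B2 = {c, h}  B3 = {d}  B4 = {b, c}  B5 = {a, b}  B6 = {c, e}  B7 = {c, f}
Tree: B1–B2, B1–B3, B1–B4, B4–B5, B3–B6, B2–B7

A tree decomposition must satisfy three properties: every vertex lies in some bag; for every edge, both endpoints lie together in some bag; and for every vertex, the bags containing it form a connected subtree. Here edge (c,d) lies in no bag, so the decomposition is invalid.

No — edge (c,d) lies in no bag.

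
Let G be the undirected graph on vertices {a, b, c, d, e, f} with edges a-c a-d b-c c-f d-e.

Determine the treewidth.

A width-1 tree decomposition is:
Bags: B1 = {a, c}  B2 = {a, d}  B3 = {b, c}  B4 = {c, f}  B5 = {d, e}
Tree: B1–B2, B1–B3, B1–B4, B2–B5
The largest bag has 2 vertices, giving width 1; this decomposition certifies tw(G) ≤ 1. G has an edge, so its treewidth is at least 1. Therefore the treewidth is 1.

1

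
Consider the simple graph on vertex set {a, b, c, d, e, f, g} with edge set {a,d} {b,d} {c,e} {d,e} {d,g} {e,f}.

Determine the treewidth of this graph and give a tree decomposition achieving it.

Each bag holds 2 vertices, so the decomposition has width 1, which upper-bounds the treewidth. Since G has at least one edge (e.g. d–b), it is not an edgeless graph, so tw(G) ≥ 1. Therefore the treewidth is 1.

Treewidth 1.
Bags: B1 = {b, d}  B2 = {d, g}  B3 = {d, e}  B4 = {c, e}  B5 = {e, f}  B6 = {a, d}
Tree: B1–B2, B2–B3, B3–B4, B4–B5, B2–B6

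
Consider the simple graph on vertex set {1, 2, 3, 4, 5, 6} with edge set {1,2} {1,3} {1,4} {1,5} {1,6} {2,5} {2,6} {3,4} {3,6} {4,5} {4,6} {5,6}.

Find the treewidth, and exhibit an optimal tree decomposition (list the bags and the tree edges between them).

Treewidth 3.
One optimal decomposition is:
Bags: B1 = {1, 4, 5, 6}  B2 = {1, 3, 4, 6}  B3 = {1, 2, 5, 6}
Tree: B1–B2, B1–B3

Each bag holds 4 vertices, so the decomposition has width 3, which upper-bounds the treewidth. For the lower bound, the 4 vertices {1, 2, 5, 6} are pairwise adjacent, and any tree decomposition puts a clique entirely inside one bag — forcing width ≥ 3. Hence tw(G) = 3 exactly.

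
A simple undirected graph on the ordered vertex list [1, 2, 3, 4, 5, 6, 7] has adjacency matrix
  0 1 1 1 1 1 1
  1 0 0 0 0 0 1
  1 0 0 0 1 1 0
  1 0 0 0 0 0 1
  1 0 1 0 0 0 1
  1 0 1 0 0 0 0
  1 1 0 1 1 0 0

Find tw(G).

2

A width-2 tree decomposition is:
Bags: B1 = {1, 3, 5}  B2 = {1, 5, 7}  B3 = {1, 4, 7}  B4 = {1, 2, 7}  B5 = {1, 3, 6}
Tree: B1–B2, B2–B3, B3–B4, B1–B5
Every bag has size at most 3, so the width is 3 − 1 = 2 and tw(G) ≤ 2. On the other hand G contains the 3-clique {1, 3, 5}. A clique must lie in a single bag of any decomposition, so no decomposition can have width below 2. Hence tw(G) = 2 exactly.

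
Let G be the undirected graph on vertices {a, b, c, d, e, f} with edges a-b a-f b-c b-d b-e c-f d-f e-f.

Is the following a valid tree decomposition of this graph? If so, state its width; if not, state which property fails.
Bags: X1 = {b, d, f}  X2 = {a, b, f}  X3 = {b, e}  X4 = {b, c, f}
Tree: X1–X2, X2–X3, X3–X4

A tree decomposition must satisfy three properties: every vertex lies in some bag; for every edge, both endpoints lie together in some bag; and for every vertex, the bags containing it form a connected subtree. Here edge (f,e) lies in no bag, so the decomposition is invalid.

No — edge (f,e) lies in no bag.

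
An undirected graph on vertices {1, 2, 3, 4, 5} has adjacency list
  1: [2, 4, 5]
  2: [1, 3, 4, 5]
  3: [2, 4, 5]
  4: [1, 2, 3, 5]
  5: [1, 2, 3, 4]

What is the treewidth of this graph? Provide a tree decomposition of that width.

Treewidth 3.
One such decomposition:
Bags: B1 = {2, 3, 4, 5}  B2 = {1, 2, 4, 5}
Tree: B1–B2

Each bag holds 4 vertices, so the decomposition has width 3, which upper-bounds the treewidth. Conversely, {1, 2, 4, 5} is a clique of size 4, and the vertices of any clique must share a bag in every tree decomposition; so some bag has ≥ 4 vertices and tw(G) ≥ 3. The upper and lower bounds meet at 3, so that is the treewidth.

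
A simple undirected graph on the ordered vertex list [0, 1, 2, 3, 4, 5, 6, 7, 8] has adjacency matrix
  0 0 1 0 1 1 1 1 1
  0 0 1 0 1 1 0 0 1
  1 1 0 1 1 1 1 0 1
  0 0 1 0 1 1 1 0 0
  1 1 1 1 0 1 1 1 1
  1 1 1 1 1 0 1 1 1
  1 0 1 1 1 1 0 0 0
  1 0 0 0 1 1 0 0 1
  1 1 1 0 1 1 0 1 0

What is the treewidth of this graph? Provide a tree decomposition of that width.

Treewidth 4.
One optimal decomposition is:
Bags: B1 = {0, 2, 4, 5, 6}  B2 = {0, 2, 4, 5, 8}  B3 = {2, 3, 4, 5, 6}  B4 = {0, 4, 5, 7, 8}  B5 = {1, 2, 4, 5, 8}
Tree: B1–B2, B1–B3, B2–B4, B2–B5

The largest bag has 5 vertices, giving width 4; this decomposition certifies tw(G) ≤ 4. For the lower bound, the 5 vertices {0, 2, 4, 5, 8} are pairwise adjacent, and any tree decomposition puts a clique entirely inside one bag — forcing width ≥ 4. Hence tw(G) = 4 exactly.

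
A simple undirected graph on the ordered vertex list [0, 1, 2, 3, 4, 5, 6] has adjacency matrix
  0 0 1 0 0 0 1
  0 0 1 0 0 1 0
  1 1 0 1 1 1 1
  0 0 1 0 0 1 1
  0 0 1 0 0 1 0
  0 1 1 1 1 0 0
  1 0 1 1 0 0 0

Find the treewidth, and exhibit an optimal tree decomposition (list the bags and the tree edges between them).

Every bag has size at most 3, so the width is 3 − 1 = 2 and tw(G) ≤ 2. For the lower bound, the 3 vertices {0, 2, 6} are pairwise adjacent, and any tree decomposition puts a clique entirely inside one bag — forcing width ≥ 2. The upper and lower bounds meet at 2, so that is the treewidth.

Treewidth 2.
One such decomposition:
Bags: B1 = {1, 2, 5}  B2 = {2, 3, 5}  B3 = {2, 4, 5}  B4 = {2, 3, 6}  B5 = {0, 2, 6}
Tree: B1–B2, B2–B3, B2–B4, B4–B5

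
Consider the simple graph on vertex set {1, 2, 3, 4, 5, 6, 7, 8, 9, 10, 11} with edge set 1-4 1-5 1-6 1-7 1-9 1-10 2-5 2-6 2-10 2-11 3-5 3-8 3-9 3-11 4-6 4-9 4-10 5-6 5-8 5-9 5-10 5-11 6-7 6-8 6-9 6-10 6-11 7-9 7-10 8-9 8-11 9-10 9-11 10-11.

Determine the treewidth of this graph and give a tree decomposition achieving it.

Treewidth 4.
Bags: B1 = {5, 6, 9, 10, 11}  B2 = {1, 5, 6, 9, 10}  B3 = {2, 5, 6, 10, 11}  B4 = {5, 6, 8, 9, 11}  B5 = {3, 5, 8, 9, 11}  B6 = {1, 4, 6, 9, 10}  B7 = {1, 6, 7, 9, 10}
Tree: B1–B2, B1–B3, B1–B4, B4–B5, B2–B6, B6–B7

The largest bag has 5 vertices, giving width 4; this decomposition certifies tw(G) ≤ 4. For the lower bound, the 5 vertices {3, 5, 8, 9, 11} are pairwise adjacent, and any tree decomposition puts a clique entirely inside one bag — forcing width ≥ 4. The upper and lower bounds meet at 4, so that is the treewidth.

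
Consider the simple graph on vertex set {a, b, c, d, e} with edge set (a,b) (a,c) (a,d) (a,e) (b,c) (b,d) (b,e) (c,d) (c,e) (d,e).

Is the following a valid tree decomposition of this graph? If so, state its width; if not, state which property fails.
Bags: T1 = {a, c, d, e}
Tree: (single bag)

No — vertex b appears in no bag.

A tree decomposition must satisfy three properties: every vertex lies in some bag; for every edge, both endpoints lie together in some bag; and for every vertex, the bags containing it form a connected subtree. Here vertex b appears in no bag, so the decomposition is invalid.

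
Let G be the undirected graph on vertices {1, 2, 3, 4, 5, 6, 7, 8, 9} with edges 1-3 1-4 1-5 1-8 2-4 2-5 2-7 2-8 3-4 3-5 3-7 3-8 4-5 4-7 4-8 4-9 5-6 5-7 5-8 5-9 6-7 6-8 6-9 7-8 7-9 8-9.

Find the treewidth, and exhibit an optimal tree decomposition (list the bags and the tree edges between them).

Every bag has size at most 5, so the width is 5 − 1 = 4 and tw(G) ≤ 4. Conversely, {1, 3, 4, 5, 8} is a clique of size 5, and the vertices of any clique must share a bag in every tree decomposition; so some bag has ≥ 5 vertices and tw(G) ≥ 4. Hence tw(G) = 4 exactly.

Treewidth 4.
Bags: B1 = {3, 4, 5, 7, 8}  B2 = {4, 5, 7, 8, 9}  B3 = {2, 4, 5, 7, 8}  B4 = {5, 6, 7, 8, 9}  B5 = {1, 3, 4, 5, 8}
Tree: B1–B2, B2–B3, B2–B4, B1–B5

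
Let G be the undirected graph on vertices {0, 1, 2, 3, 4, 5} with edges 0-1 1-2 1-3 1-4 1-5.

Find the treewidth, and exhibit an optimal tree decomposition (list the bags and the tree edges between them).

Treewidth 1.
Bags: B1 = {1, 5}  B2 = {1, 4}  B3 = {1, 3}  B4 = {1, 2}  B5 = {0, 1}
Tree: B1–B2, B2–B3, B3–B4, B2–B5

The largest bag has 2 vertices, giving width 1; this decomposition certifies tw(G) ≤ 1. G has an edge, so its treewidth is at least 1. Therefore the treewidth is 1.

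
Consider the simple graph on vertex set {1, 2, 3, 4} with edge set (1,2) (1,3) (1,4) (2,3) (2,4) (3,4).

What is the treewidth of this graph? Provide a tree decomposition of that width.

Treewidth 3.
One optimal decomposition is:
Bags: B1 = {1, 2, 3, 4}
Tree: (single bag)

With just one bag of size 4, the width is 4 − 1 = 3, so tw(G) ≤ 3. On the other hand G contains the 4-clique {1, 2, 3, 4}. A clique must lie in a single bag of any decomposition, so no decomposition can have width below 3. Therefore the treewidth is 3.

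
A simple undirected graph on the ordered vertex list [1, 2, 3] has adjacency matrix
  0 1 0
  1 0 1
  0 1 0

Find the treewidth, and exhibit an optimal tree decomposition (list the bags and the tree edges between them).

Each bag holds 2 vertices, so the decomposition has width 1, which upper-bounds the treewidth. G has an edge, so its treewidth is at least 1. The upper and lower bounds meet at 1, so that is the treewidth.

Treewidth 1.
One such decomposition:
Bags: B1 = {1, 2}  B2 = {2, 3}
Tree: B1–B2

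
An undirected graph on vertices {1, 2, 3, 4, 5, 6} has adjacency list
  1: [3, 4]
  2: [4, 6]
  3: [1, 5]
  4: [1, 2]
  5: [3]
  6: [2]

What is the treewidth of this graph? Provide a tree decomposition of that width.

Treewidth 1.
Bags: B1 = {2, 6}  B2 = {2, 4}  B3 = {1, 4}  B4 = {1, 3}  B5 = {3, 5}
Tree: B1–B2, B2–B3, B3–B4, B4–B5

Each bag holds 2 vertices, so the decomposition has width 1, which upper-bounds the treewidth. G has an edge, so its treewidth is at least 1. Hence tw(G) = 1 exactly.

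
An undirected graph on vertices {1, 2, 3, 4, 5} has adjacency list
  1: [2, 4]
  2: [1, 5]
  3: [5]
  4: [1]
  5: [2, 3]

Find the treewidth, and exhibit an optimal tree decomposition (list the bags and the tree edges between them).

Treewidth 1.
One such decomposition:
Bags: B1 = {3, 5}  B2 = {2, 5}  B3 = {1, 2}  B4 = {1, 4}
Tree: B1–B2, B2–B3, B3–B4

Every bag has size at most 2, so the width is 2 − 1 = 1 and tw(G) ≤ 1. G has an edge, so its treewidth is at least 1. Therefore the treewidth is 1.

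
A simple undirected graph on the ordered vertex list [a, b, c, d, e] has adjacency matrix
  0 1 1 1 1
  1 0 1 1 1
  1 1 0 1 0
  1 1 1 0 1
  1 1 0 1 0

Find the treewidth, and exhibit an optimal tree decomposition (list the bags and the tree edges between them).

Treewidth 3.
One optimal decomposition is:
Bags: B1 = {a, b, d, e}  B2 = {a, b, c, d}
Tree: B1–B2

Each bag holds 4 vertices, so the decomposition has width 3, which upper-bounds the treewidth. For the lower bound, the 4 vertices {a, b, d, e} are pairwise adjacent, and any tree decomposition puts a clique entirely inside one bag — forcing width ≥ 3. Combining the bounds, tw(G) = 3.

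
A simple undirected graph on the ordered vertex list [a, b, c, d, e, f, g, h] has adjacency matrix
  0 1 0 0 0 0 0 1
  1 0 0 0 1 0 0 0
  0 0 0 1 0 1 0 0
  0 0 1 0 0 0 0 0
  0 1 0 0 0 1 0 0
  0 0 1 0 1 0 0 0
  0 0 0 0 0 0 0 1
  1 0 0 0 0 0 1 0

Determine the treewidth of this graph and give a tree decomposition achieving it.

Treewidth 1.
Bags: B1 = {g, h}  B2 = {a, h}  B3 = {a, b}  B4 = {b, e}  B5 = {e, f}  B6 = {c, f}  B7 = {c, d}
Tree: B1–B2, B2–B3, B3–B4, B4–B5, B5–B6, B6–B7

The largest bag has 2 vertices, giving width 1; this decomposition certifies tw(G) ≤ 1. Since G has at least one edge (e.g. g–h), it is not an edgeless graph, so tw(G) ≥ 1. Therefore the treewidth is 1.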